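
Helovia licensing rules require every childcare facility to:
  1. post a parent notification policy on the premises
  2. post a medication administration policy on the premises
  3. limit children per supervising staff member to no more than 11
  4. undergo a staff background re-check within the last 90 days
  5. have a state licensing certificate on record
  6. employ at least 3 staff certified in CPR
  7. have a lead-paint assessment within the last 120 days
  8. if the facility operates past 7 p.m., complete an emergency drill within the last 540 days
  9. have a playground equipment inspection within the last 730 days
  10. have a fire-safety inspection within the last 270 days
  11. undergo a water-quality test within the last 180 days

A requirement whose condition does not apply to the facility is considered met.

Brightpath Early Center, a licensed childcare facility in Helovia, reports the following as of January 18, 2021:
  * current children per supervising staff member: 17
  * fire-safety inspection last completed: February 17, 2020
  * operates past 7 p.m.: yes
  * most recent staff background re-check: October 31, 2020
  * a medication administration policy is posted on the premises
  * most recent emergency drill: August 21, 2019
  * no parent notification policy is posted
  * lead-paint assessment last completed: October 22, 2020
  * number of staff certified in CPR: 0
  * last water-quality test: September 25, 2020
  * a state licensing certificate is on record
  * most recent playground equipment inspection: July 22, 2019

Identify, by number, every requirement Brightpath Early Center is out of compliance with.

1, 3, 6, 10

1. parent notification policy absent → not met
2. medication administration policy present → met
3. children per supervising staff member 17 > 11 → not met
4. staff background re-check 79 days ago vs limit 90 → met
5. state licensing certificate present → met
6. staff certified in CPR 0 < 3 → not met
7. lead-paint assessment 88 days ago vs limit 120 → met
8. condition 'operates past 7 p.m.' holds; emergency drill 516 days ago vs limit 540 → met
9. playground equipment inspection 546 days ago vs limit 730 → met
10. fire-safety inspection 336 days ago vs limit 270 → not met
11. water-quality test 115 days ago vs limit 180 → met
Not met: 1, 3, 6, 10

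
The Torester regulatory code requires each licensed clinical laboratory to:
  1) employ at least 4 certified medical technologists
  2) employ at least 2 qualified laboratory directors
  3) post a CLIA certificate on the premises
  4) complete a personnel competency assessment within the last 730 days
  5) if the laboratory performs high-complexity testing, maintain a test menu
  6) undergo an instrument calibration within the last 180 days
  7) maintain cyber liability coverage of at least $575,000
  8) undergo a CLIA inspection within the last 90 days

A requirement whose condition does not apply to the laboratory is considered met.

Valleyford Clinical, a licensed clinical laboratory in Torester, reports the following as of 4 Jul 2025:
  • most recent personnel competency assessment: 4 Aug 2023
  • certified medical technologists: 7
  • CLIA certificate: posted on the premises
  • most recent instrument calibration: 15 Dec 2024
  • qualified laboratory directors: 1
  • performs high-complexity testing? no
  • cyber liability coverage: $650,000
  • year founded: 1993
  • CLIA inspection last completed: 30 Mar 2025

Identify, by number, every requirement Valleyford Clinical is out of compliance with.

2, 6, 8

1. certified medical technologists 7 ≥ 4 → met
2. qualified laboratory directors 1 < 2 → not met
3. CLIA certificate present → met
4. personnel competency assessment 700 days ago vs limit 730 → met
5. condition 'performs high-complexity testing' does not hold → requirement n/a → met
6. instrument calibration 201 days ago vs limit 180 → not met
7. cyber liability coverage $650,000 ≥ $575,000 → met
8. CLIA inspection 96 days ago vs limit 90 → not met
Not met: 2, 6, 8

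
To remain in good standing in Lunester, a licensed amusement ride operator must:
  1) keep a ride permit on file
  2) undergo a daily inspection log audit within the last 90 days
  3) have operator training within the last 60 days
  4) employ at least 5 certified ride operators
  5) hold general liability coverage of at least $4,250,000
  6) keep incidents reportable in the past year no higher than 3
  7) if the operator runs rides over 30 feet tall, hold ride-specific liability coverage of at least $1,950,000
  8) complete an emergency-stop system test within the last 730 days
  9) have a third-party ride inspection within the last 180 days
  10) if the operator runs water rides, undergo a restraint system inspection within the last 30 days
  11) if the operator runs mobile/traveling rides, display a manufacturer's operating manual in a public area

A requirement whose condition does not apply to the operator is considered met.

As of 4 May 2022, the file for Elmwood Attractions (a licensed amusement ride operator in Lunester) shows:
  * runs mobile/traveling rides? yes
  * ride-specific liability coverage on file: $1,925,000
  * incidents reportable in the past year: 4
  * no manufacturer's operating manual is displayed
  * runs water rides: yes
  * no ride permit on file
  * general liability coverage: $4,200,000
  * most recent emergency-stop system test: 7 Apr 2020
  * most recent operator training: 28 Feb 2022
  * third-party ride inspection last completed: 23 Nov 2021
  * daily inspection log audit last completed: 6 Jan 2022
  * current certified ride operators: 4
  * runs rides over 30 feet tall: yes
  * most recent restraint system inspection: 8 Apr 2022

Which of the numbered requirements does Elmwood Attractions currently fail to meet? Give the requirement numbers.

1. ride permit absent → not met
2. daily inspection log audit 118 days ago vs limit 90 → not met
3. operator training 65 days ago vs limit 60 → not met
4. certified ride operators 4 < 5 → not met
5. general liability coverage $4,200,000 < $4,250,000 → not met
6. incidents reportable in the past year 4 > 3 → not met
7. condition 'runs rides over 30 feet tall' holds; ride-specific liability coverage $1,925,000 < $1,950,000 → not met
8. emergency-stop system test 757 days ago vs limit 730 → not met
9. third-party ride inspection 162 days ago vs limit 180 → met
10. condition 'runs water rides' holds; restraint system inspection 26 days ago vs limit 30 → met
11. condition 'runs mobile/traveling rides' holds; manufacturer's operating manual absent → not met
Not met: 1, 2, 3, 4, 5, 6, 7, 8, 11

1, 2, 3, 4, 5, 6, 7, 8, 11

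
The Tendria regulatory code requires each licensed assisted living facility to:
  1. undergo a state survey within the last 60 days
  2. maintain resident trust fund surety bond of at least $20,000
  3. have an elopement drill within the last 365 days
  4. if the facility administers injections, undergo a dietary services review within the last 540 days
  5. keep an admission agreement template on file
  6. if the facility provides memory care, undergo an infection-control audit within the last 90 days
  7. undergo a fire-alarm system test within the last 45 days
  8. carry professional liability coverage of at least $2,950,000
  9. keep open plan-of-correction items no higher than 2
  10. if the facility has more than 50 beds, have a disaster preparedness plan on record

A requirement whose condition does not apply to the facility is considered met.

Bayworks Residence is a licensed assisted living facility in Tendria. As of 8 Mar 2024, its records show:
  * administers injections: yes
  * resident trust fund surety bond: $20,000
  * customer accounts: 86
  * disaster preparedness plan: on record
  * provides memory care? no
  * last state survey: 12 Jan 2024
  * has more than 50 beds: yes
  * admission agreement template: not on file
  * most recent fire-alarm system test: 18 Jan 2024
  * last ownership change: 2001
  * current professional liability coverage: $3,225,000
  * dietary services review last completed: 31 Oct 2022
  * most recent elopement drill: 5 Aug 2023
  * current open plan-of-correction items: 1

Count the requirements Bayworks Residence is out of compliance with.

2

1. state survey 56 days ago vs limit 60 → met
2. resident trust fund surety bond $20,000 ≥ $20,000 → met
3. elopement drill 216 days ago vs limit 365 → met
4. condition 'administers injections' holds; dietary services review 494 days ago vs limit 540 → met
5. admission agreement template absent → not met
6. condition 'provides memory care' does not hold → requirement n/a → met
7. fire-alarm system test 50 days ago vs limit 45 → not met
8. professional liability coverage $3,225,000 ≥ $2,950,000 → met
9. open plan-of-correction items 1 ≤ 2 → met
10. condition 'has more than 50 beds' holds; disaster preparedness plan present → met
Not met: 2 of 10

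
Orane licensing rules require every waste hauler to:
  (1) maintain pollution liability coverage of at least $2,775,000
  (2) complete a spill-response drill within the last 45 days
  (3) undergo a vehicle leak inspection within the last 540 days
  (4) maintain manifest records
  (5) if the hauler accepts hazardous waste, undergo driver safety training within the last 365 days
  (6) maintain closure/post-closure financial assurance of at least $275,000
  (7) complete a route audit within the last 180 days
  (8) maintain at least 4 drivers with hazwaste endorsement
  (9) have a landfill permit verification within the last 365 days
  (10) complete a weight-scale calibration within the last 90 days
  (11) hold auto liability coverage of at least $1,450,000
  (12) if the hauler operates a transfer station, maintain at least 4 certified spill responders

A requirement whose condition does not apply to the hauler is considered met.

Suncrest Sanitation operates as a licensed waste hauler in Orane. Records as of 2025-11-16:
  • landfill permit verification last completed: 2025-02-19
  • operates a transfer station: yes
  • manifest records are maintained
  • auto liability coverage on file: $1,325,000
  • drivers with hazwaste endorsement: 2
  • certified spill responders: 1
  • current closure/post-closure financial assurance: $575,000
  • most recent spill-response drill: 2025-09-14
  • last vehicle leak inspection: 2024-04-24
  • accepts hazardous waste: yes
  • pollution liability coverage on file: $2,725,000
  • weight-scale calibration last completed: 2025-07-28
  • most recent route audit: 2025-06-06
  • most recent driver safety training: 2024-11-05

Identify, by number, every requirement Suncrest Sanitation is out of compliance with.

1. pollution liability coverage $2,725,000 < $2,775,000 → not met
2. spill-response drill 63 days ago vs limit 45 → not met
3. vehicle leak inspection 571 days ago vs limit 540 → not met
4. manifest records present → met
5. condition 'accepts hazardous waste' holds; driver safety training 376 days ago vs limit 365 → not met
6. closure/post-closure financial assurance $575,000 ≥ $275,000 → met
7. route audit 163 days ago vs limit 180 → met
8. drivers with hazwaste endorsement 2 < 4 → not met
9. landfill permit verification 270 days ago vs limit 365 → met
10. weight-scale calibration 111 days ago vs limit 90 → not met
11. auto liability coverage $1,325,000 < $1,450,000 → not met
12. condition 'operates a transfer station' holds; certified spill responders 1 < 4 → not met
Not met: 1, 2, 3, 5, 8, 10, 11, 12

1, 2, 3, 5, 8, 10, 11, 12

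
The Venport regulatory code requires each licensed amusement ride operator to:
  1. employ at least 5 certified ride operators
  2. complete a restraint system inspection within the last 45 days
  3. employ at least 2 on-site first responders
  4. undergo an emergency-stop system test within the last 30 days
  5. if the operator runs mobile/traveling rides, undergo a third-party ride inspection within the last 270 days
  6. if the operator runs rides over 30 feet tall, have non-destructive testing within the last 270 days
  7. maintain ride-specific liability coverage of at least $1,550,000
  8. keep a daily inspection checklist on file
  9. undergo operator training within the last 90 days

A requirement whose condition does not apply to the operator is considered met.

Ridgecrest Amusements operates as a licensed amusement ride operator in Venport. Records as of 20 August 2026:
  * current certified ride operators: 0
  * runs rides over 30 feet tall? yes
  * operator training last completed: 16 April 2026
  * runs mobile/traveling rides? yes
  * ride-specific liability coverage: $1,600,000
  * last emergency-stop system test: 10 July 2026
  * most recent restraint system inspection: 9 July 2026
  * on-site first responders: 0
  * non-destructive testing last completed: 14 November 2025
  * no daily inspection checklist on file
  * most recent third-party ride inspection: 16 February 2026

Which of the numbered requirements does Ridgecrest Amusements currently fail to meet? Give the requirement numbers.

1. certified ride operators 0 < 5 → not met
2. restraint system inspection 42 days ago vs limit 45 → met
3. on-site first responders 0 < 2 → not met
4. emergency-stop system test 41 days ago vs limit 30 → not met
5. condition 'runs mobile/traveling rides' holds; third-party ride inspection 185 days ago vs limit 270 → met
6. condition 'runs rides over 30 feet tall' holds; non-destructive testing 279 days ago vs limit 270 → not met
7. ride-specific liability coverage $1,600,000 ≥ $1,550,000 → met
8. daily inspection checklist absent → not met
9. operator training 126 days ago vs limit 90 → not met
Not met: 1, 3, 4, 6, 8, 9

1, 3, 4, 6, 8, 9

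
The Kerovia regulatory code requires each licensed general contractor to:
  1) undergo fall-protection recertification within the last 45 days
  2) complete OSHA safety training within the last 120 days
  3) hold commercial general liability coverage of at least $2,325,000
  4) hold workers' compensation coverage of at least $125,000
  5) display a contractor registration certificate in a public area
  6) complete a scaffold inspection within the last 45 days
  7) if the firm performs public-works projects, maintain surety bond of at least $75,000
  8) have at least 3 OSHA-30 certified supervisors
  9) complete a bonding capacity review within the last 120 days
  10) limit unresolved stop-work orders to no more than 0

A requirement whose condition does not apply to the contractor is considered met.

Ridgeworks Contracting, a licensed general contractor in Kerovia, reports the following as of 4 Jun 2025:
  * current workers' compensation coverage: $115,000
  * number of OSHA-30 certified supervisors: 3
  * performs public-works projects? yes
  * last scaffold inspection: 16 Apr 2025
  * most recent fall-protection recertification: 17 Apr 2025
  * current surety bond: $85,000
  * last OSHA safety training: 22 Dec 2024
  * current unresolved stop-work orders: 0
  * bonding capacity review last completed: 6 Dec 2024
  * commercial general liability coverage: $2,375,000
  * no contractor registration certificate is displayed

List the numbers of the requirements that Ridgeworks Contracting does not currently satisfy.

1, 2, 4, 5, 6, 9

1. fall-protection recertification 48 days ago vs limit 45 → not met
2. OSHA safety training 164 days ago vs limit 120 → not met
3. commercial general liability coverage $2,375,000 ≥ $2,325,000 → met
4. workers' compensation coverage $115,000 < $125,000 → not met
5. contractor registration certificate absent → not met
6. scaffold inspection 49 days ago vs limit 45 → not met
7. condition 'performs public-works projects' holds; surety bond $85,000 ≥ $75,000 → met
8. OSHA-30 certified supervisors 3 ≥ 3 → met
9. bonding capacity review 180 days ago vs limit 120 → not met
10. unresolved stop-work orders 0 ≤ 0 → met
Not met: 1, 2, 4, 5, 6, 9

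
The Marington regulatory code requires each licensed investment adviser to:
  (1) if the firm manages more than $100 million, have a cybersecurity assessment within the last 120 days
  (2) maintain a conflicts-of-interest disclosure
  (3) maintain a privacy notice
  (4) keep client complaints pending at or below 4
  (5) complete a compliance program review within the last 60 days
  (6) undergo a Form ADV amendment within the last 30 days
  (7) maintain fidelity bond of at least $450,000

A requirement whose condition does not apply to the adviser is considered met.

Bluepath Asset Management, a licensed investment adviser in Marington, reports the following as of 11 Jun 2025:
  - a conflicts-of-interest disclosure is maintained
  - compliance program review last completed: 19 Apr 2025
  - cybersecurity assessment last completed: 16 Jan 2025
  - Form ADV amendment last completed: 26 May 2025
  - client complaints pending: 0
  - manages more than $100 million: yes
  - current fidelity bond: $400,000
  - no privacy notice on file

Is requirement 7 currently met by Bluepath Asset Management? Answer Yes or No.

No

7. fidelity bond $400,000 < $450,000 → not met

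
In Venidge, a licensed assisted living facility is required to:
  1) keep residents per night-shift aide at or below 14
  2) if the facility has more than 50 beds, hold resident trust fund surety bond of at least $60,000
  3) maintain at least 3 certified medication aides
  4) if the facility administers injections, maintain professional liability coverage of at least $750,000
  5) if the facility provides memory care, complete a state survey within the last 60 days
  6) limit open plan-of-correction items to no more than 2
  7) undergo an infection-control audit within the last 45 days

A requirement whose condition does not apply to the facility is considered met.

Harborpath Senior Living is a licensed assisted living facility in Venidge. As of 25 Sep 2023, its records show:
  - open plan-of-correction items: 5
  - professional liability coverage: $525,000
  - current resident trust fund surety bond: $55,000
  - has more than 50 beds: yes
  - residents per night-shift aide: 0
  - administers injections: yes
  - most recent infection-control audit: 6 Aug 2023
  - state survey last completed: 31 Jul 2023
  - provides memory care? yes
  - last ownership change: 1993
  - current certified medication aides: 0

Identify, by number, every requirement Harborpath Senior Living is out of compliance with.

2, 3, 4, 6, 7

1. residents per night-shift aide 0 ≤ 14 → met
2. condition 'has more than 50 beds' holds; resident trust fund surety bond $55,000 < $60,000 → not met
3. certified medication aides 0 < 3 → not met
4. condition 'administers injections' holds; professional liability coverage $525,000 < $750,000 → not met
5. condition 'provides memory care' holds; state survey 56 days ago vs limit 60 → met
6. open plan-of-correction items 5 > 2 → not met
7. infection-control audit 50 days ago vs limit 45 → not met
Not met: 2, 3, 4, 6, 7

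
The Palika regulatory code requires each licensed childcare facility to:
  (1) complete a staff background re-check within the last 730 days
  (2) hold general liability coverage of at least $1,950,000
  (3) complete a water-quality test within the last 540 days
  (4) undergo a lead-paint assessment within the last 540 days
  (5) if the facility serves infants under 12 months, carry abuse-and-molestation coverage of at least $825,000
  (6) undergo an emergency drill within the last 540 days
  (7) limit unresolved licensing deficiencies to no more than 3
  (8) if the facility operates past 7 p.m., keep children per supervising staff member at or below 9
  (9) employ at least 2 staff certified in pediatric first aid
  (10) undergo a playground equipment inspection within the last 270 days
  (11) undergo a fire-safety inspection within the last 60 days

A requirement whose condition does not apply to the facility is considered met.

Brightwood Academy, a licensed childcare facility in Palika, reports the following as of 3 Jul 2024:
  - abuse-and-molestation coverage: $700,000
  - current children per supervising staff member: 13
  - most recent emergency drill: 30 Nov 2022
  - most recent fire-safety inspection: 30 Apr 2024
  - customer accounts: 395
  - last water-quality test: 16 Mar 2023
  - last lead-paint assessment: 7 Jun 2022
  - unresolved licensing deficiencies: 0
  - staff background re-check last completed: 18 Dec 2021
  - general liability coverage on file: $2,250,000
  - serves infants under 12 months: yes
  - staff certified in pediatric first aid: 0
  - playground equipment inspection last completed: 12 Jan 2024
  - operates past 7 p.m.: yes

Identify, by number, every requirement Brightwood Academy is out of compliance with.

1. staff background re-check 928 days ago vs limit 730 → not met
2. general liability coverage $2,250,000 ≥ $1,950,000 → met
3. water-quality test 475 days ago vs limit 540 → met
4. lead-paint assessment 757 days ago vs limit 540 → not met
5. condition 'serves infants under 12 months' holds; abuse-and-molestation coverage $700,000 < $825,000 → not met
6. emergency drill 581 days ago vs limit 540 → not met
7. unresolved licensing deficiencies 0 ≤ 3 → met
8. condition 'operates past 7 p.m.' holds; children per supervising staff member 13 > 9 → not met
9. staff certified in pediatric first aid 0 < 2 → not met
10. playground equipment inspection 173 days ago vs limit 270 → met
11. fire-safety inspection 64 days ago vs limit 60 → not met
Not met: 1, 4, 5, 6, 8, 9, 11

1, 4, 5, 6, 8, 9, 11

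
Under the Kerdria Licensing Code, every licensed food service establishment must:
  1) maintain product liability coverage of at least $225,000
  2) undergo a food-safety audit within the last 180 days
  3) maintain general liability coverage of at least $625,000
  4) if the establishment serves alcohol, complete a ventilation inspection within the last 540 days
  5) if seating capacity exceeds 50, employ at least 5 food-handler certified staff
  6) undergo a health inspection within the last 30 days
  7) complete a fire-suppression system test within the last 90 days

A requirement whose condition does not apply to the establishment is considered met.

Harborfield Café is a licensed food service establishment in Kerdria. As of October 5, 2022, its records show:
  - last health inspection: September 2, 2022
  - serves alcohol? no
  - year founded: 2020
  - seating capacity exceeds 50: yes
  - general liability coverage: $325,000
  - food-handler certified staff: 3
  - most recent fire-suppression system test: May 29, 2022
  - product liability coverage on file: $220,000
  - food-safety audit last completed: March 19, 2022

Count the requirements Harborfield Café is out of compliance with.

1. product liability coverage $220,000 < $225,000 → not met
2. food-safety audit 200 days ago vs limit 180 → not met
3. general liability coverage $325,000 < $625,000 → not met
4. condition 'serves alcohol' does not hold → requirement n/a → met
5. condition 'seating capacity exceeds 50' holds; food-handler certified staff 3 < 5 → not met
6. health inspection 33 days ago vs limit 30 → not met
7. fire-suppression system test 129 days ago vs limit 90 → not met
Not met: 6 of 7

6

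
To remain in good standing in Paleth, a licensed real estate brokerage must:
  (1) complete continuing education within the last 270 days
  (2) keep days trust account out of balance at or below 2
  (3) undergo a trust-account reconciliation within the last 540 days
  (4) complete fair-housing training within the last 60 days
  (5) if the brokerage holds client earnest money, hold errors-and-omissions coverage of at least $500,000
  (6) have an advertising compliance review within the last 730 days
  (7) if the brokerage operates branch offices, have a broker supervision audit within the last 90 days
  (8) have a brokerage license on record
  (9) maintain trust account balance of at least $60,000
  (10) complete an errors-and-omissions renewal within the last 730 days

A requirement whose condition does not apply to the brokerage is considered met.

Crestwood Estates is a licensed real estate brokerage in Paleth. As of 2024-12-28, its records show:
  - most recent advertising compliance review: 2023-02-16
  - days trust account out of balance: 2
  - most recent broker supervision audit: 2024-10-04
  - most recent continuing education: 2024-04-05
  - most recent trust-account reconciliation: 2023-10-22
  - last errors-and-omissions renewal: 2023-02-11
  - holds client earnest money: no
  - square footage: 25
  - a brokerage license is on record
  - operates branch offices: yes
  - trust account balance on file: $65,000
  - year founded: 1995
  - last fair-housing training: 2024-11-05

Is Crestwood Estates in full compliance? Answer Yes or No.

Yes

1. continuing education 267 days ago vs limit 270 → met
2. days trust account out of balance 2 ≤ 2 → met
3. trust-account reconciliation 433 days ago vs limit 540 → met
4. fair-housing training 53 days ago vs limit 60 → met
5. condition 'holds client earnest money' does not hold → requirement n/a → met
6. advertising compliance review 681 days ago vs limit 730 → met
7. condition 'operates branch offices' holds; broker supervision audit 85 days ago vs limit 90 → met
8. brokerage license present → met
9. trust account balance $65,000 ≥ $60,000 → met
10. errors-and-omissions renewal 686 days ago vs limit 730 → met
All met.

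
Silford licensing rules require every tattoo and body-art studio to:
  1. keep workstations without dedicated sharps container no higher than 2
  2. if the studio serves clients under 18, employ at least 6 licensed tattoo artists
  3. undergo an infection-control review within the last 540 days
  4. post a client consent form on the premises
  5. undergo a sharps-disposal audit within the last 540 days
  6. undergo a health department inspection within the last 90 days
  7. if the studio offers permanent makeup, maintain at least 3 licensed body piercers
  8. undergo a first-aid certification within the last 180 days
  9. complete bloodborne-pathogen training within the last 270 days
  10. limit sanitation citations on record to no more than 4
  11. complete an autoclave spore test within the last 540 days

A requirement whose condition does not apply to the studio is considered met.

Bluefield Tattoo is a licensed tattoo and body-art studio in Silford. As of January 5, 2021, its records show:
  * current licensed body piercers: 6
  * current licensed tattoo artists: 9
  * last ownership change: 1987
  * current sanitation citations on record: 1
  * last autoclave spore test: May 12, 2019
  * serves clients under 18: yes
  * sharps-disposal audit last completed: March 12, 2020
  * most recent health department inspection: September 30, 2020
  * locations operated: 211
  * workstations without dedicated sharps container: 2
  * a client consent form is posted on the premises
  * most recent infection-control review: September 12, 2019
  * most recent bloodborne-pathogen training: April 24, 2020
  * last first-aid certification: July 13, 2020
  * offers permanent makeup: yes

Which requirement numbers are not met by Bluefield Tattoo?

1. workstations without dedicated sharps container 2 ≤ 2 → met
2. condition 'serves clients under 18' holds; licensed tattoo artists 9 ≥ 6 → met
3. infection-control review 481 days ago vs limit 540 → met
4. client consent form present → met
5. sharps-disposal audit 299 days ago vs limit 540 → met
6. health department inspection 97 days ago vs limit 90 → not met
7. condition 'offers permanent makeup' holds; licensed body piercers 6 ≥ 3 → met
8. first-aid certification 176 days ago vs limit 180 → met
9. bloodborne-pathogen training 256 days ago vs limit 270 → met
10. sanitation citations on record 1 ≤ 4 → met
11. autoclave spore test 604 days ago vs limit 540 → not met
Not met: 6, 11

6, 11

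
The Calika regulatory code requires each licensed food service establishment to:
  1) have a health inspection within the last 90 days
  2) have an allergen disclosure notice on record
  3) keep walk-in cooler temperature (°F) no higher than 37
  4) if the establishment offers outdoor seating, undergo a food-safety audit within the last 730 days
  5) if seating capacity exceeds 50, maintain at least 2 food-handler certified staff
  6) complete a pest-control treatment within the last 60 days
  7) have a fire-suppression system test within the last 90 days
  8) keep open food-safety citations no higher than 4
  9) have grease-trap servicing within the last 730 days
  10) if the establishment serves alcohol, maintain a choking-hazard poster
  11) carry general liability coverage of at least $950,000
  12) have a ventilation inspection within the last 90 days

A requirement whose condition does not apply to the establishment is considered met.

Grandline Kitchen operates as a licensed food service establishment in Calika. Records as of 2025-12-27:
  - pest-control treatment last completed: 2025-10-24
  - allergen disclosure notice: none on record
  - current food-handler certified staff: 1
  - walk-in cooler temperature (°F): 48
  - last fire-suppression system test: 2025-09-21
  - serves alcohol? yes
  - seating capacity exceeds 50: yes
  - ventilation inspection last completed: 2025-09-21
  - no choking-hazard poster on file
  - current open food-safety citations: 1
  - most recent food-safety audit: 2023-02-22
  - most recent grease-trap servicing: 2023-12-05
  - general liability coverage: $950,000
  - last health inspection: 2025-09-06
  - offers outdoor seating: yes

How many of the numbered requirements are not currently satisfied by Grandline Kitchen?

10

1. health inspection 112 days ago vs limit 90 → not met
2. allergen disclosure notice absent → not met
3. walk-in cooler temperature (°F) 48 > 37 → not met
4. condition 'offers outdoor seating' holds; food-safety audit 1039 days ago vs limit 730 → not met
5. condition 'seating capacity exceeds 50' holds; food-handler certified staff 1 < 2 → not met
6. pest-control treatment 64 days ago vs limit 60 → not met
7. fire-suppression system test 97 days ago vs limit 90 → not met
8. open food-safety citations 1 ≤ 4 → met
9. grease-trap servicing 753 days ago vs limit 730 → not met
10. condition 'serves alcohol' holds; choking-hazard poster absent → not met
11. general liability coverage $950,000 ≥ $950,000 → met
12. ventilation inspection 97 days ago vs limit 90 → not met
Not met: 10 of 12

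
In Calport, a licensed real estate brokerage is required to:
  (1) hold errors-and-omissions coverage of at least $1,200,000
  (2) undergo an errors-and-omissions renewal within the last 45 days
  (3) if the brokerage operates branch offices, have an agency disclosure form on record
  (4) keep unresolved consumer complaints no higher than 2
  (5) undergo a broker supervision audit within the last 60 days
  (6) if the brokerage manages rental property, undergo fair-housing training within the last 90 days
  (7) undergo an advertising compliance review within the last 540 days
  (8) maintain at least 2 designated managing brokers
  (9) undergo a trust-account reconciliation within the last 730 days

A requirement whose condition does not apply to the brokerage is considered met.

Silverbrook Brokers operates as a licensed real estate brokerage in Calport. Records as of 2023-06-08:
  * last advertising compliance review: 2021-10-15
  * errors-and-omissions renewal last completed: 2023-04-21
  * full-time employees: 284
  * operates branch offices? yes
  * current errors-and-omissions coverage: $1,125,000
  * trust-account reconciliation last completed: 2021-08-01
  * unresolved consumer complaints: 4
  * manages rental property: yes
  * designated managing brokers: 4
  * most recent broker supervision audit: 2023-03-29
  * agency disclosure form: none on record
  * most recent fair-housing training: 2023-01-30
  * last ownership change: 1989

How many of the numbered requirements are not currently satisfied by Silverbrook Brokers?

7

1. errors-and-omissions coverage $1,125,000 < $1,200,000 → not met
2. errors-and-omissions renewal 48 days ago vs limit 45 → not met
3. condition 'operates branch offices' holds; agency disclosure form absent → not met
4. unresolved consumer complaints 4 > 2 → not met
5. broker supervision audit 71 days ago vs limit 60 → not met
6. condition 'manages rental property' holds; fair-housing training 129 days ago vs limit 90 → not met
7. advertising compliance review 601 days ago vs limit 540 → not met
8. designated managing brokers 4 ≥ 2 → met
9. trust-account reconciliation 676 days ago vs limit 730 → met
Not met: 7 of 9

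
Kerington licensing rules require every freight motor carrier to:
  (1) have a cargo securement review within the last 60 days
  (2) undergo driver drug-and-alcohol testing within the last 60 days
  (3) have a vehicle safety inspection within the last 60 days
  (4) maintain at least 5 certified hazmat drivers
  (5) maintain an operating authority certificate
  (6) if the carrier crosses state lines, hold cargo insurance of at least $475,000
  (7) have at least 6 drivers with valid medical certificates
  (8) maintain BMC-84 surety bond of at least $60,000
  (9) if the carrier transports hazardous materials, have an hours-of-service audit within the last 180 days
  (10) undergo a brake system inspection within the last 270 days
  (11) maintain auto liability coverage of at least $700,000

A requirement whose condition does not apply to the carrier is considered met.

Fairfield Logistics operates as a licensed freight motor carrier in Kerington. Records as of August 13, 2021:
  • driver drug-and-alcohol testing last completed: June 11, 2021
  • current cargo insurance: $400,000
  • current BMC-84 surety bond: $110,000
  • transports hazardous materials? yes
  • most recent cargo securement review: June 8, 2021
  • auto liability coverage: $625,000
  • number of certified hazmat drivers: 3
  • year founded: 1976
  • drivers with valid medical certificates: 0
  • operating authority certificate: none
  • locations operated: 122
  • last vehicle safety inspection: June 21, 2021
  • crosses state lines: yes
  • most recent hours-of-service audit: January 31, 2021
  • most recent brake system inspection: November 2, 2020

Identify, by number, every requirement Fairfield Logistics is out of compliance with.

1. cargo securement review 66 days ago vs limit 60 → not met
2. driver drug-and-alcohol testing 63 days ago vs limit 60 → not met
3. vehicle safety inspection 53 days ago vs limit 60 → met
4. certified hazmat drivers 3 < 5 → not met
5. operating authority certificate absent → not met
6. condition 'crosses state lines' holds; cargo insurance $400,000 < $475,000 → not met
7. drivers with valid medical certificates 0 < 6 → not met
8. BMC-84 surety bond $110,000 ≥ $60,000 → met
9. condition 'transports hazardous materials' holds; hours-of-service audit 194 days ago vs limit 180 → not met
10. brake system inspection 284 days ago vs limit 270 → not met
11. auto liability coverage $625,000 < $700,000 → not met
Not met: 1, 2, 4, 5, 6, 7, 9, 10, 11

1, 2, 4, 5, 6, 7, 9, 10, 11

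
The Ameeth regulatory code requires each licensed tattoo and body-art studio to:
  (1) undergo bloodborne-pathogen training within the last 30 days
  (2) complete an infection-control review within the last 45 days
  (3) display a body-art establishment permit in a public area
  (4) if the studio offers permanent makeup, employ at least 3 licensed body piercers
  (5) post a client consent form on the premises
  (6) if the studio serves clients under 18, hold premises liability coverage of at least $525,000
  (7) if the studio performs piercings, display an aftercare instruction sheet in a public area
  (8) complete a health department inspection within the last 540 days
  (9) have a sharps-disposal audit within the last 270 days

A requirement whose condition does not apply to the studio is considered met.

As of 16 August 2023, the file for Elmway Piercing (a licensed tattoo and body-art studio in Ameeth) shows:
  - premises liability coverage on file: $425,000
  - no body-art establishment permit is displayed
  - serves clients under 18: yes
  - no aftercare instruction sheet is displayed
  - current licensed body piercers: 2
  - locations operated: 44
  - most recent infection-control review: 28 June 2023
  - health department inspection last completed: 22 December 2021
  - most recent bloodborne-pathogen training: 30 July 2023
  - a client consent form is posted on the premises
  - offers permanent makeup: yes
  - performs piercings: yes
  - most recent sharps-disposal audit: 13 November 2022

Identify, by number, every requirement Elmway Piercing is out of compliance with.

1. bloodborne-pathogen training 17 days ago vs limit 30 → met
2. infection-control review 49 days ago vs limit 45 → not met
3. body-art establishment permit absent → not met
4. condition 'offers permanent makeup' holds; licensed body piercers 2 < 3 → not met
5. client consent form present → met
6. condition 'serves clients under 18' holds; premises liability coverage $425,000 < $525,000 → not met
7. condition 'performs piercings' holds; aftercare instruction sheet absent → not met
8. health department inspection 602 days ago vs limit 540 → not met
9. sharps-disposal audit 276 days ago vs limit 270 → not met
Not met: 2, 3, 4, 6, 7, 8, 9

2, 3, 4, 6, 7, 8, 9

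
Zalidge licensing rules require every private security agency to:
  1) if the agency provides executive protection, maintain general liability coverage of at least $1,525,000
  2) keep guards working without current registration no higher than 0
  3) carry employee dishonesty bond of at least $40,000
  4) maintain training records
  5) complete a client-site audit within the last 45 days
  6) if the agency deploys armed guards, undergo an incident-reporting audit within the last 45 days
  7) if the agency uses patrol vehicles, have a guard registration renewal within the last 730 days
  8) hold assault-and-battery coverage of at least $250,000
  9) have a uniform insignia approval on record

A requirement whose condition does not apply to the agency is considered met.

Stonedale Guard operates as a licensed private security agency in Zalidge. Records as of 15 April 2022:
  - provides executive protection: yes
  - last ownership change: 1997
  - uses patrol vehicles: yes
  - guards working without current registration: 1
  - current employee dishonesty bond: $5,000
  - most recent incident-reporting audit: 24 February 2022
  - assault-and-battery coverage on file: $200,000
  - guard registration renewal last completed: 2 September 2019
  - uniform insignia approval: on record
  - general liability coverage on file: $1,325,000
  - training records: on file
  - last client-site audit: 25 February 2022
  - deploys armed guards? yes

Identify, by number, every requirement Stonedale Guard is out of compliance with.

1, 2, 3, 5, 6, 7, 8

1. condition 'provides executive protection' holds; general liability coverage $1,325,000 < $1,525,000 → not met
2. guards working without current registration 1 > 0 → not met
3. employee dishonesty bond $5,000 < $40,000 → not met
4. training records present → met
5. client-site audit 49 days ago vs limit 45 → not met
6. condition 'deploys armed guards' holds; incident-reporting audit 50 days ago vs limit 45 → not met
7. condition 'uses patrol vehicles' holds; guard registration renewal 956 days ago vs limit 730 → not met
8. assault-and-battery coverage $200,000 < $250,000 → not met
9. uniform insignia approval present → met
Not met: 1, 2, 3, 5, 6, 7, 8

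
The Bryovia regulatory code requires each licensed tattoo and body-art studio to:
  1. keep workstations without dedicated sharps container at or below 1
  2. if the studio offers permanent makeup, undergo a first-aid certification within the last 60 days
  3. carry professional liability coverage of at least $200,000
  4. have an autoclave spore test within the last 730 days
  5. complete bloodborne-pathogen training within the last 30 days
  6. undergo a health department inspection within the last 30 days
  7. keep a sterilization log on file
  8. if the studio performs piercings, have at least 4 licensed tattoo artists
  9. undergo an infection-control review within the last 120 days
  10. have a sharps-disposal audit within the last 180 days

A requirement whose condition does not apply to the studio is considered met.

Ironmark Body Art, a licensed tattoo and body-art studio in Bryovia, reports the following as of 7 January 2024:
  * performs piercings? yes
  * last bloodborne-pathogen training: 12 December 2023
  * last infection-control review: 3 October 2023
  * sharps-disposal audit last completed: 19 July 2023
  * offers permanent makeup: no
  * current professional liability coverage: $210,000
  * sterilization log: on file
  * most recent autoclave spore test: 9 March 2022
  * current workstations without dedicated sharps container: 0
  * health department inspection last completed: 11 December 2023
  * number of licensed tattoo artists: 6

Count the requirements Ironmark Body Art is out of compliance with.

0

1. workstations without dedicated sharps container 0 ≤ 1 → met
2. condition 'offers permanent makeup' does not hold → requirement n/a → met
3. professional liability coverage $210,000 ≥ $200,000 → met
4. autoclave spore test 669 days ago vs limit 730 → met
5. bloodborne-pathogen training 26 days ago vs limit 30 → met
6. health department inspection 27 days ago vs limit 30 → met
7. sterilization log present → met
8. condition 'performs piercings' holds; licensed tattoo artists 6 ≥ 4 → met
9. infection-control review 96 days ago vs limit 120 → met
10. sharps-disposal audit 172 days ago vs limit 180 → met
Not met: 0 of 10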